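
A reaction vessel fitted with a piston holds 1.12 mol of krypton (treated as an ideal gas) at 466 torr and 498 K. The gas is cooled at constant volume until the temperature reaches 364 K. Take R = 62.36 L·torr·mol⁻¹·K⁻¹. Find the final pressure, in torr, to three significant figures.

From PV = nRT: V₁ = nRT₁/P₁ = 74.64 L.
Isochoric, so P/T is constant: V₂ = V₁; P₂ = P₁·(T₂/T₁) = 340.6 torr.

P₂ ≈ 341 torr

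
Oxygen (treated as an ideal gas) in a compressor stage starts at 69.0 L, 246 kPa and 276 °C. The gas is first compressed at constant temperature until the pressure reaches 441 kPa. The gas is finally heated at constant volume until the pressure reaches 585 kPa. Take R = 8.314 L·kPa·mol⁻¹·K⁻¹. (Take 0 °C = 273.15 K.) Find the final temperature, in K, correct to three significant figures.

T₃ ≈ 728 K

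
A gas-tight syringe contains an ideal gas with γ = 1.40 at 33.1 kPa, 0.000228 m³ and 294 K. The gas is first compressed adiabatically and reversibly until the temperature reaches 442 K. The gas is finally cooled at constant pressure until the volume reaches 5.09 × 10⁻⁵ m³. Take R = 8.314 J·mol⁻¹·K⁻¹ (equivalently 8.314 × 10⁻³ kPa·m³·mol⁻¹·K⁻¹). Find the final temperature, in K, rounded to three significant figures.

Adiabatic (γ = 1.40), T V^(γ−1) and P V^γ constant: P₂ = P₁·(T₂/T₁)^(γ/(γ−1)) = 137.9 kPa; V₂ = V₁·(T₁/T₂)^(1/(γ−1)) = 8.227e-05 m³.
P constant ⇒ V ∝ T: P₃ = P₂; T₃ = T₂·(V₃/V₂) = 273.5 K.

T₃ ≈ 273 K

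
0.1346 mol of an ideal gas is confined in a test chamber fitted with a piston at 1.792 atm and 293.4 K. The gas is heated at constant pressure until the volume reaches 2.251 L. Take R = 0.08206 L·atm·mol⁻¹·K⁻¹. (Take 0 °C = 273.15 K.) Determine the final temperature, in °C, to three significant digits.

From PV = nRT: V₁ = nRT₁/P₁ = 1.808 L.
Isobaric, so V/T is constant: P₂ = P₁; T₂ = T₁·(V₂/V₁) = 365.2 K.

T₂ ≈ 92.1 °C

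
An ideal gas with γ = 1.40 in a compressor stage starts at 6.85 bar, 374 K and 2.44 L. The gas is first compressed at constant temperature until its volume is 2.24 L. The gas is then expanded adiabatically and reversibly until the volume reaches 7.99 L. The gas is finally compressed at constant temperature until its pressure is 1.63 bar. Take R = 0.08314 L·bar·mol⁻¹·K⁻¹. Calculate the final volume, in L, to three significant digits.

Isothermal, so P V is constant: T₂ = T₁; P₂ = P₁·(V₁/V₂) = 7.462 bar.
Adiabatic (γ = 1.40), T V^(γ−1) and P V^γ constant: T₃ = T₂·(V₂/V₃)^(γ−1) = 224.9 K; P₃ = P₂·(V₂/V₃)^γ = 1.258 bar.
Isothermal, so P V is constant: T₄ = T₃; V₄ = V₃·(P₃/P₄) = 6.166 L.

V₄ ≈ 6.17 L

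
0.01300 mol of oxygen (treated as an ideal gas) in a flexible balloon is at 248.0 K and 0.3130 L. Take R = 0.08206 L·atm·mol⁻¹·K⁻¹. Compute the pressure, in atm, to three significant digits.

P ≈ 0.845 atm

PV = nRT ⇒ P = nRT/V = (0.01300 × 0.08206 × 248.0) / 0.3130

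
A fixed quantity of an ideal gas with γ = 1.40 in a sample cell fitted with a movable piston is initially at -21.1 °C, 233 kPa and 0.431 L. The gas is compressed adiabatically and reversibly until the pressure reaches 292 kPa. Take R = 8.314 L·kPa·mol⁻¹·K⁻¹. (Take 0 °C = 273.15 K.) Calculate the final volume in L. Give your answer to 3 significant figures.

V₂ ≈ 0.367 L

Convert: T₁ = 252.0 K.
Reversible adiabatic, γ = 1.40: T₂ = T₁·(P₂/P₁)^((γ−1)/γ) = 268.8 K; V₂ = V₁·(P₁/P₂)^(1/γ) = 0.3668 L.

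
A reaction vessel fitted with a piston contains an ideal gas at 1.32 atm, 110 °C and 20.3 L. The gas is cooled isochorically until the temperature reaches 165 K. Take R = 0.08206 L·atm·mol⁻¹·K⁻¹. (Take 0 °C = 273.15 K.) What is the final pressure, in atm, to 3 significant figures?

Convert: T₁ = 383.1 K.
Isochoric, so P/T is constant: V₂ = V₁; P₂ = P₁·(T₂/T₁) = 0.5684 atm.

P₂ ≈ 0.568 atm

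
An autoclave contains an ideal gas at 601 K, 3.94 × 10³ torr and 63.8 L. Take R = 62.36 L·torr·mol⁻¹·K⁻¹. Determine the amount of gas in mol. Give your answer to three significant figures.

n ≈ 6.71 mol

PV = nRT ⇒ n = PV/(RT) = (3.94e+03 × 63.8) / (62.36 × 601)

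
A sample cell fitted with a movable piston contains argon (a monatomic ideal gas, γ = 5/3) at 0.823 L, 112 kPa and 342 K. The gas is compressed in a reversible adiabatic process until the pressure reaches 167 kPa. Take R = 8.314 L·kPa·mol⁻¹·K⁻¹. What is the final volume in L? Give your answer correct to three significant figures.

Reversible adiabatic, γ = 5/3: T₂ = T₁·(P₂/P₁)^((γ−1)/γ) = 401.3 K; V₂ = V₁·(P₁/P₂)^(1/γ) = 0.6476 L.

V₂ ≈ 0.648 L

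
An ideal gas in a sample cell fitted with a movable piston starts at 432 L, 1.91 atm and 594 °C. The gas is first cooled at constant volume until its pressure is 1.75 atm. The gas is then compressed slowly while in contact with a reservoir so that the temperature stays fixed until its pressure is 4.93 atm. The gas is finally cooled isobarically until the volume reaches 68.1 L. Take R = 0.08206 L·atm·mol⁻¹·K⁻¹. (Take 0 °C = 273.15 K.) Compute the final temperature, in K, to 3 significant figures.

T₄ ≈ 353 K

Convert: T₁ = 867.1 K.
V constant ⇒ P ∝ T: V₂ = V₁; T₂ = T₁·(P₂/P₁) = 794.5 K.
T constant ⇒ Boyle's law P V = const: T₃ = T₂; V₃ = V₂·(P₂/P₃) = 153.3 L.
Isobaric, so V/T is constant: P₄ = P₃; T₄ = T₃·(V₄/V₃) = 352.8 K.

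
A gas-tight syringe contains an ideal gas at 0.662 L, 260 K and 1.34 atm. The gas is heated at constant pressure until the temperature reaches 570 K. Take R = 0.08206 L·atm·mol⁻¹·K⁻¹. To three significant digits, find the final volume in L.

V₂ ≈ 1.45 L

Isobaric, so V/T is constant: P₂ = P₁; V₂ = V₁·(T₂/T₁) = 1.451 L.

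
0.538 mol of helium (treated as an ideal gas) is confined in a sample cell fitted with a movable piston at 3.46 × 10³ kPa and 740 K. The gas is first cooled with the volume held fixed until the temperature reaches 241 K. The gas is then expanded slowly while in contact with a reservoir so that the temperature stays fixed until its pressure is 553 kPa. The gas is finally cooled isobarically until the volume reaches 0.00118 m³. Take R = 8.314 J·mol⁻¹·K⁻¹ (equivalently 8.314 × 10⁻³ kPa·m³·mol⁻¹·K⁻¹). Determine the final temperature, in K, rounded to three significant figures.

T₄ ≈ 146 K

From PV = nRT: V₁ = nRT₁/P₁ = 0.0009566 m³.
V constant ⇒ P ∝ T: V₂ = V₁; P₂ = P₁·(T₂/T₁) = 1127 kPa.
Isothermal, so P V is constant: T₃ = T₂; V₃ = V₂·(P₂/P₃) = 0.001949 m³.
Isobaric, so V/T is constant: P₄ = P₃; T₄ = T₃·(V₄/V₃) = 145.9 K.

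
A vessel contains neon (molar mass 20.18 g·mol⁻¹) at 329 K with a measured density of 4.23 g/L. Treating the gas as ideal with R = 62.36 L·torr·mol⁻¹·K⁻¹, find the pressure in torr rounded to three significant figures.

ρ = PM/(RT) ⇒ P = ρRT/M = (4.23 × 62.36 × 329.0) / 20.18

P ≈ 4.30e+03 torr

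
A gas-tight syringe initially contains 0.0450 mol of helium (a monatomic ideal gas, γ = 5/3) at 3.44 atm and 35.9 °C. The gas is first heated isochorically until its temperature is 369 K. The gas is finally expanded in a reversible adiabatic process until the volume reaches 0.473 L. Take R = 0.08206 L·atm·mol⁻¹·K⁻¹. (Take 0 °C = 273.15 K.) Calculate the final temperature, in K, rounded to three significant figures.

Convert: T₁ = 309.0 K.
From PV = nRT: V₁ = nRT₁/P₁ = 0.3318 L.
Isochoric, so P/T is constant: V₂ = V₁; P₂ = P₁·(T₂/T₁) = 4.107 atm.
Adiabatic (γ = 5/3), T V^(γ−1) and P V^γ constant: T₃ = T₂·(V₂/V₃)^(γ−1) = 291.3 K; P₃ = P₂·(V₂/V₃)^γ = 2.274 atm.

T₃ ≈ 291 K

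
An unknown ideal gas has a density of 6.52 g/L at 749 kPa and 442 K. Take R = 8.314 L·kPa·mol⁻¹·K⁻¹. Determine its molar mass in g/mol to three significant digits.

M ≈ 32.0 g/mol

ρ = PM/(RT) ⇒ M = ρRT/P = (6.52 × 8.314 × 442.0) / 749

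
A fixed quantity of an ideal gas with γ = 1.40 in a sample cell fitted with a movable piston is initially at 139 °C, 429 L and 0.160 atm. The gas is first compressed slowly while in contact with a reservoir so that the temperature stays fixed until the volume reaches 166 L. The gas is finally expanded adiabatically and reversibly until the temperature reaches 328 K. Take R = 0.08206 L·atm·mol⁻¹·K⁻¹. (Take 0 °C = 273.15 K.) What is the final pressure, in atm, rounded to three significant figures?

P₃ ≈ 0.186 atm

Convert: T₁ = 412.1 K.
Isothermal, so P V is constant: T₂ = T₁; P₂ = P₁·(V₁/V₂) = 0.4135 atm.
Reversible adiabatic, γ = 1.40: P₃ = P₂·(T₃/T₂)^(γ/(γ−1)) = 0.1859 atm; V₃ = V₂·(T₂/T₃)^(1/(γ−1)) = 293.8 L.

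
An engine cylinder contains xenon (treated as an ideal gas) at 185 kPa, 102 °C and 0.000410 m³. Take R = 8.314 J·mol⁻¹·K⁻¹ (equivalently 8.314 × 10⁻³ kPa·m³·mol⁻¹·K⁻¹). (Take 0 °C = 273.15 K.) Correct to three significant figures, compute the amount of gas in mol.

n ≈ 0.0243 mol

Convert: T = 375.15 K.
PV = nRT ⇒ n = PV/(RT) = (185 × 0.000410) / (8.314 × 10⁻³ × 375.15)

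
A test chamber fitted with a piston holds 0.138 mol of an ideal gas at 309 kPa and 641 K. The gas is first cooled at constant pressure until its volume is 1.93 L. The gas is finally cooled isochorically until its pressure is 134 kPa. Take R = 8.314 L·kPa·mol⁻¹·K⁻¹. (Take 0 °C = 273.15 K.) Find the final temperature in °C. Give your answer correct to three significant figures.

T₃ ≈ -47.7 °C

From PV = nRT: V₁ = nRT₁/P₁ = 2.380 L.
Isobaric, so V/T is constant: P₂ = P₁; T₂ = T₁·(V₂/V₁) = 519.8 K.
V constant ⇒ P ∝ T: V₃ = V₂; T₃ = T₂·(P₃/P₂) = 225.4 K.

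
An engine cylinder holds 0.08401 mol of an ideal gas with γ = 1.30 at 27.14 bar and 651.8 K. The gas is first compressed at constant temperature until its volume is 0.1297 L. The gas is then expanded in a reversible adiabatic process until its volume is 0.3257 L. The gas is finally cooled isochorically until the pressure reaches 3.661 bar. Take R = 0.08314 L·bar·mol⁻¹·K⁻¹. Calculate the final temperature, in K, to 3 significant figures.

T₄ ≈ 171 K

From PV = nRT: V₁ = nRT₁/P₁ = 0.1677 L.
Isothermal, so P V is constant: T₂ = T₁; P₂ = P₁·(V₁/V₂) = 35.10 bar.
Adiabatic (γ = 1.30), T V^(γ−1) and P V^γ constant: T₃ = T₂·(V₂/V₃)^(γ−1) = 494.5 K; P₃ = P₂·(V₂/V₃)^γ = 10.60 bar.
V constant ⇒ P ∝ T: V₄ = V₃; T₄ = T₃·(P₄/P₃) = 170.7 K.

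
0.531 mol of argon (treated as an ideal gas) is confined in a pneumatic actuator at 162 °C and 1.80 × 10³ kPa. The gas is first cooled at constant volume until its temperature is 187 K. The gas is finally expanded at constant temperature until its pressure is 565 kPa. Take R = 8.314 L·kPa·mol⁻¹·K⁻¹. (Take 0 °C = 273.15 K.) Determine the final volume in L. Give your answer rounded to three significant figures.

Convert: T₁ = 435.1 K.
From PV = nRT: V₁ = nRT₁/P₁ = 1.067 L.
Isochoric, so P/T is constant: V₂ = V₁; P₂ = P₁·(T₂/T₁) = 773.5 kPa.
T constant ⇒ Boyle's law P V = const: T₃ = T₂; V₃ = V₂·(P₂/P₃) = 1.461 L.

V₃ ≈ 1.46 L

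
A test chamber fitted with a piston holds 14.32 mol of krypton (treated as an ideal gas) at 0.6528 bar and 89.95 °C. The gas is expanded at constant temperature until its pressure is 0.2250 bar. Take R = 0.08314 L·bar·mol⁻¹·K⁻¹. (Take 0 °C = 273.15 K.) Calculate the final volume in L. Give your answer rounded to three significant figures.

Convert: T₁ = 363.1 K.
From PV = nRT: V₁ = nRT₁/P₁ = 662.2 L.
Isothermal, so P V is constant: T₂ = T₁; V₂ = V₁·(P₁/P₂) = 1921 L.

V₂ ≈ 1.92e+03 L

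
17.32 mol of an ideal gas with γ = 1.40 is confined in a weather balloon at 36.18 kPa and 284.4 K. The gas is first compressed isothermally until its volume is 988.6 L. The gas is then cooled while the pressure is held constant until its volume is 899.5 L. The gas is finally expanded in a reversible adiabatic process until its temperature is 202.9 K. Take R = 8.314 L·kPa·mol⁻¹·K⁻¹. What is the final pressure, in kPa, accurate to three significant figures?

P₄ ≈ 17.7 kPa

From PV = nRT: V₁ = nRT₁/P₁ = 1132 L.
T constant ⇒ Boyle's law P V = const: T₂ = T₁; P₂ = P₁·(V₁/V₂) = 41.43 kPa.
Isobaric, so V/T is constant: P₃ = P₂; T₃ = T₂·(V₃/V₂) = 258.8 K.
Reversible adiabatic, γ = 1.40: P₄ = P₃·(T₄/T₃)^(γ/(γ−1)) = 17.68 kPa; V₄ = V₃·(T₃/T₄)^(1/(γ−1)) = 1652 L.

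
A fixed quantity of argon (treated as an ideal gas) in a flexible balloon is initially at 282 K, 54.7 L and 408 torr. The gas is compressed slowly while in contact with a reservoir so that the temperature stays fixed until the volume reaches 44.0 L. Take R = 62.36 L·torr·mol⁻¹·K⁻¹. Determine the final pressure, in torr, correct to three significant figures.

Isothermal, so P V is constant: T₂ = T₁; P₂ = P₁·(V₁/V₂) = 507.2 torr.

P₂ ≈ 507 torr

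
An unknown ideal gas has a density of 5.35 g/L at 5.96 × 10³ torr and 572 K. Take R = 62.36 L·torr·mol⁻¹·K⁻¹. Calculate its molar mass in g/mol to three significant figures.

ρ = PM/(RT) ⇒ M = ρRT/P = (5.35 × 62.36 × 572.0) / 5.96e+03

M ≈ 32.0 g/mol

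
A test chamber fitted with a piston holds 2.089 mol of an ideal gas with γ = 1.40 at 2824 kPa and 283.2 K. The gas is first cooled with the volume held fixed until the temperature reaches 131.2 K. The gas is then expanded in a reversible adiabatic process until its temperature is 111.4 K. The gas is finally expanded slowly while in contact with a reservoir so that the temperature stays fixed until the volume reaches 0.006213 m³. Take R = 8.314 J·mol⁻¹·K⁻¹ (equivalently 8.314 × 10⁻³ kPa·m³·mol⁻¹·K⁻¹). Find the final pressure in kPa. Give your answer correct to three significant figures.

P₄ ≈ 311 kPa

From PV = nRT: V₁ = nRT₁/P₁ = 0.001742 m³.
V constant ⇒ P ∝ T: V₂ = V₁; P₂ = P₁·(T₂/T₁) = 1308 kPa.
Adiabatic (γ = 1.40), T V^(γ−1) and P V^γ constant: P₃ = P₂·(T₃/T₂)^(γ/(γ−1)) = 738.0 kPa; V₃ = V₂·(T₂/T₃)^(1/(γ−1)) = 0.002622 m³.
T constant ⇒ Boyle's law P V = const: T₄ = T₃; P₄ = P₃·(V₃/V₄) = 311.4 kPa.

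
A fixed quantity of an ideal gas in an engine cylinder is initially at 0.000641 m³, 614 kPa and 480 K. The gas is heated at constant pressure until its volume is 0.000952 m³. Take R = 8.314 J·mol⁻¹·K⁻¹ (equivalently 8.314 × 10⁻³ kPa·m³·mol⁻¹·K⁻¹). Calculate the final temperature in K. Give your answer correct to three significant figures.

T₂ ≈ 713 K

P constant ⇒ V ∝ T: P₂ = P₁; T₂ = T₁·(V₂/V₁) = 712.9 K.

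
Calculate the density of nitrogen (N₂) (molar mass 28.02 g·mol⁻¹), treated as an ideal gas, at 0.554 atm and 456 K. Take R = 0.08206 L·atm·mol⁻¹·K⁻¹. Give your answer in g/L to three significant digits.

ρ ≈ 0.415 g/L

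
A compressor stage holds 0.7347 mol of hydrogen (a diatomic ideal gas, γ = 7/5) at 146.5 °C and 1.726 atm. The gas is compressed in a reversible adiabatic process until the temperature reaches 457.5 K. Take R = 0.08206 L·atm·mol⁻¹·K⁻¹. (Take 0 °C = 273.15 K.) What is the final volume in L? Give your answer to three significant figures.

Convert: T₁ = 419.6 K.
From PV = nRT: V₁ = nRT₁/P₁ = 14.66 L.
Adiabatic (γ = 7/5), T V^(γ−1) and P V^γ constant: P₂ = P₁·(T₂/T₁)^(γ/(γ−1)) = 2.335 atm; V₂ = V₁·(T₁/T₂)^(1/(γ−1)) = 11.81 L.

V₂ ≈ 11.8 L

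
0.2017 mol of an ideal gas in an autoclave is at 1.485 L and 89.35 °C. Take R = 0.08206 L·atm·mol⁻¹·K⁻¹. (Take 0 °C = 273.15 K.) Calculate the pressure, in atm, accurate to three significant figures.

Convert: T = 362.50 K.
PV = nRT ⇒ P = nRT/V = (0.2017 × 0.08206 × 362.50) / 1.485

P ≈ 4.04 atm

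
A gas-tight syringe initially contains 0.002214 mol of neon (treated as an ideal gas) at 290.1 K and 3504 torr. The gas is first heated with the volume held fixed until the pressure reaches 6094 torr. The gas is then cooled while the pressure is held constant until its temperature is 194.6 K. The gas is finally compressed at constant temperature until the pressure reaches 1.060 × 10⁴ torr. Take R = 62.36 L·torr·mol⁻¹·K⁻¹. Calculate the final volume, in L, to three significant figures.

From PV = nRT: V₁ = nRT₁/P₁ = 0.01143 L.
V constant ⇒ P ∝ T: V₂ = V₁; T₂ = T₁·(P₂/P₁) = 504.5 K.
Isobaric, so V/T is constant: P₃ = P₂; V₃ = V₂·(T₃/T₂) = 0.004409 L.
Isothermal, so P V is constant: T₄ = T₃; V₄ = V₃·(P₃/P₄) = 0.002535 L.

V₄ ≈ 0.00253 L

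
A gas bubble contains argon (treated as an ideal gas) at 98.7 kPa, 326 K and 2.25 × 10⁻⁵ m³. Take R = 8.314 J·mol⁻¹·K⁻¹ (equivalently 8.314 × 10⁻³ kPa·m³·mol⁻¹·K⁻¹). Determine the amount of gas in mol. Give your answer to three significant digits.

n ≈ 0.000819 mol

PV = nRT ⇒ n = PV/(RT) = (98.7 × 2.25e-05) / (8.314 × 10⁻³ × 326)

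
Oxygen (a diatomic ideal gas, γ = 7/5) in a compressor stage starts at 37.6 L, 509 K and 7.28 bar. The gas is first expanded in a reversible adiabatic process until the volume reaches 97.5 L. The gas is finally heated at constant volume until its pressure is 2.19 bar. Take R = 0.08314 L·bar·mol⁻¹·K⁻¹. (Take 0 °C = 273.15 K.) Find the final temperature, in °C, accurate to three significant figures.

Adiabatic (γ = 7/5), T V^(γ−1) and P V^γ constant: T₂ = T₁·(V₁/V₂)^(γ−1) = 347.7 K; P₂ = P₁·(V₁/V₂)^γ = 1.918 bar.
V constant ⇒ P ∝ T: V₃ = V₂; T₃ = T₂·(P₃/P₂) = 397.1 K.

T₃ ≈ 124 °C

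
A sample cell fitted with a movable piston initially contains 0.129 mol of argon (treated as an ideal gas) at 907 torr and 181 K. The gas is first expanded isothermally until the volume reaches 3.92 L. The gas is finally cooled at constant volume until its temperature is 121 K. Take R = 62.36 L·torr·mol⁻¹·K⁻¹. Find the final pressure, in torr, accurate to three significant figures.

From PV = nRT: V₁ = nRT₁/P₁ = 1.605 L.
T constant ⇒ Boyle's law P V = const: T₂ = T₁; P₂ = P₁·(V₁/V₂) = 371.4 torr.
V constant ⇒ P ∝ T: V₃ = V₂; P₃ = P₂·(T₃/T₂) = 248.3 torr.

P₃ ≈ 248 torr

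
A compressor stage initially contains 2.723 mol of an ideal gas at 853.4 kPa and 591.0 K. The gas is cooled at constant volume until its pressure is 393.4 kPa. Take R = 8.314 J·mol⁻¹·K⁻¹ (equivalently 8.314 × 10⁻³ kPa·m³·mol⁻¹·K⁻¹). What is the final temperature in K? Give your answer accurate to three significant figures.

From PV = nRT: V₁ = nRT₁/P₁ = 0.01568 m³.
V constant ⇒ P ∝ T: V₂ = V₁; T₂ = T₁·(P₂/P₁) = 272.4 K.

T₂ ≈ 272 K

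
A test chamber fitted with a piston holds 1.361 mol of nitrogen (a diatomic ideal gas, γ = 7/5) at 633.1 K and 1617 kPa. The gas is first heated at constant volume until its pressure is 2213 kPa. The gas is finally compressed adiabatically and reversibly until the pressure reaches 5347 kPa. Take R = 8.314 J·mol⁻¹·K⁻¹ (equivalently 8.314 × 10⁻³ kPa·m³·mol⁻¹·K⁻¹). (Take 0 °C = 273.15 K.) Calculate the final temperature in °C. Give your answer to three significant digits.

T₃ ≈ 842 °C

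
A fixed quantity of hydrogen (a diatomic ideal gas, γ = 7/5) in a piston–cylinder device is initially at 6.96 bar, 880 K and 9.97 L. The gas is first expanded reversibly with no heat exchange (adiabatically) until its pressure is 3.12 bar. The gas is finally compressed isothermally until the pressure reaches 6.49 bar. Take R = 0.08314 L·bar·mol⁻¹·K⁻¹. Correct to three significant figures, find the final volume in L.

Reversible adiabatic, γ = 7/5: T₂ = T₁·(P₂/P₁)^((γ−1)/γ) = 699.7 K; V₂ = V₁·(P₁/P₂)^(1/γ) = 17.68 L.
Isothermal, so P V is constant: T₃ = T₂; V₃ = V₂·(P₂/P₃) = 8.502 L.

V₃ ≈ 8.50 L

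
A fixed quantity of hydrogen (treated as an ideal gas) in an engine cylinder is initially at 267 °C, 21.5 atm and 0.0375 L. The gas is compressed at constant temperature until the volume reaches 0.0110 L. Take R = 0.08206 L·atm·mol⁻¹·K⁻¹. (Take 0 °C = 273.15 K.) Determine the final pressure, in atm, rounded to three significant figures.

P₂ ≈ 73.3 atm

Convert: T₁ = 540.1 K.
Isothermal, so P V is constant: T₂ = T₁; P₂ = P₁·(V₁/V₂) = 73.30 atm.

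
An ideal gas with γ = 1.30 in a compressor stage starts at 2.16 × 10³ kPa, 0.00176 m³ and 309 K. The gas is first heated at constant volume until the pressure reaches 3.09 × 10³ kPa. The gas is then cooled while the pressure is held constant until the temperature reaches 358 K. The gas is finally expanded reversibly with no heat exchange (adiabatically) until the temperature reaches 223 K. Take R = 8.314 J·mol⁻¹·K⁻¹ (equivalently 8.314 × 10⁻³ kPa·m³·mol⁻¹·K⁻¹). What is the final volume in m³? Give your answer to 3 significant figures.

V₄ ≈ 0.00691 m³

Isochoric, so P/T is constant: V₂ = V₁; T₂ = T₁·(P₂/P₁) = 442.0 K.
P constant ⇒ V ∝ T: P₃ = P₂; V₃ = V₂·(T₃/T₂) = 0.001425 m³.
Reversible adiabatic, γ = 1.30: P₄ = P₃·(T₄/T₃)^(γ/(γ−1)) = 397.3 kPa; V₄ = V₃·(T₃/T₄)^(1/(γ−1)) = 0.006905 m³.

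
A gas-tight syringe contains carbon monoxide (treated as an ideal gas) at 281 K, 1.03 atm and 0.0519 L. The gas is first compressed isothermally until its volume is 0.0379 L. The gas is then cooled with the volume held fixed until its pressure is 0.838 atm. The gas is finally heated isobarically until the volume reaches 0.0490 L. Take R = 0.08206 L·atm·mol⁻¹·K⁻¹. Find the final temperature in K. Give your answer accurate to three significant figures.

T₄ ≈ 216 K

Isothermal, so P V is constant: T₂ = T₁; P₂ = P₁·(V₁/V₂) = 1.410 atm.
Isochoric, so P/T is constant: V₃ = V₂; T₃ = T₂·(P₃/P₂) = 166.9 K.
Isobaric, so V/T is constant: P₄ = P₃; T₄ = T₃·(V₄/V₃) = 215.8 K.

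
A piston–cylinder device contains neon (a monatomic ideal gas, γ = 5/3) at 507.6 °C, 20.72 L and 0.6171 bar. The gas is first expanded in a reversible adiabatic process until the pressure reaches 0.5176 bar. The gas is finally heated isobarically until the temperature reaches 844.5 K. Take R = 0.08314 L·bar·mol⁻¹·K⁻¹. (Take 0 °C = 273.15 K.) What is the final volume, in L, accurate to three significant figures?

Convert: T₁ = 780.8 K.
Adiabatic (γ = 5/3), T V^(γ−1) and P V^γ constant: T₂ = T₁·(P₂/P₁)^((γ−1)/γ) = 727.7 K; V₂ = V₁·(P₁/P₂)^(1/γ) = 23.03 L.
Isobaric, so V/T is constant: P₃ = P₂; V₃ = V₂·(T₃/T₂) = 26.72 L.

V₃ ≈ 26.7 L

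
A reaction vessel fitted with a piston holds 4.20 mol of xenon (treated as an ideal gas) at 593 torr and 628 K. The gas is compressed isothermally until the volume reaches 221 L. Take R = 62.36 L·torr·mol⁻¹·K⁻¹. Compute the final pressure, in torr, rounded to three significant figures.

From PV = nRT: V₁ = nRT₁/P₁ = 277.4 L.
T constant ⇒ Boyle's law P V = const: T₂ = T₁; P₂ = P₁·(V₁/V₂) = 744.3 torr.

P₂ ≈ 744 torr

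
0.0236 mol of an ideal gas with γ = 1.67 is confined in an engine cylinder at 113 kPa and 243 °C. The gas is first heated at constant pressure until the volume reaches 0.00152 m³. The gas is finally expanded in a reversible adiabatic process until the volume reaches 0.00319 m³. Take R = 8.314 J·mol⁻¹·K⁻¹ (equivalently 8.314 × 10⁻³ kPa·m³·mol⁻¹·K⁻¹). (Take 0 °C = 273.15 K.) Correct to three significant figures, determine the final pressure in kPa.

P₃ ≈ 32.8 kPa

Convert: T₁ = 516.1 K.
From PV = nRT: V₁ = nRT₁/P₁ = 0.0008962 m³.
P constant ⇒ V ∝ T: P₂ = P₁; T₂ = T₁·(V₂/V₁) = 875.4 K.
Reversible adiabatic, γ = 1.67: T₃ = T₂·(V₂/V₃)^(γ−1) = 532.7 K; P₃ = P₂·(V₂/V₃)^γ = 32.77 kPa.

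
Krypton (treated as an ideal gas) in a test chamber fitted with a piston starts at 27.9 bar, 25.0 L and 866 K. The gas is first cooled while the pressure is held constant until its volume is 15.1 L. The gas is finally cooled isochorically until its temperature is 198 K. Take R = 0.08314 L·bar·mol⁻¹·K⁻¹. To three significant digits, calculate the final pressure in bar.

P₃ ≈ 10.6 bar

Isobaric, so V/T is constant: P₂ = P₁; T₂ = T₁·(V₂/V₁) = 523.1 K.
Isochoric, so P/T is constant: V₃ = V₂; P₃ = P₂·(T₃/T₂) = 10.56 bar.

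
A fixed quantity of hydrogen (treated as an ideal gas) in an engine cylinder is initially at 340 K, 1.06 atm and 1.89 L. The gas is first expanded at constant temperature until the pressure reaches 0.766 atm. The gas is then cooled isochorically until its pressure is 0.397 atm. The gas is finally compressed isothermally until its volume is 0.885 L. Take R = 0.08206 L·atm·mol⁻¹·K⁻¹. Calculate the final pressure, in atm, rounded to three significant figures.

P₄ ≈ 1.17 atm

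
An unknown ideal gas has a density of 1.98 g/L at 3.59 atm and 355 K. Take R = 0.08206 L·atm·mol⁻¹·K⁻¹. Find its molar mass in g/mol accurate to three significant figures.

ρ = PM/(RT) ⇒ M = ρRT/P = (1.98 × 0.08206 × 355.0) / 3.59

M ≈ 16.1 g/mol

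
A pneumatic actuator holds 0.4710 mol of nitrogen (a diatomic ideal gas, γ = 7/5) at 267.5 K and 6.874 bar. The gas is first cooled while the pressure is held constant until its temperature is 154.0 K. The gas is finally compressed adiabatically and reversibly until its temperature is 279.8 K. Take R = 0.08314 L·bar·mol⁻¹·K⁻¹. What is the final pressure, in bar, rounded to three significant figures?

P₃ ≈ 55.6 bar

From PV = nRT: V₁ = nRT₁/P₁ = 1.524 L.
P constant ⇒ V ∝ T: P₂ = P₁; V₂ = V₁·(T₂/T₁) = 0.8773 L.
Reversible adiabatic, γ = 7/5: P₃ = P₂·(T₃/T₂)^(γ/(γ−1)) = 55.57 bar; V₃ = V₂·(T₂/T₃)^(1/(γ−1)) = 0.1972 L.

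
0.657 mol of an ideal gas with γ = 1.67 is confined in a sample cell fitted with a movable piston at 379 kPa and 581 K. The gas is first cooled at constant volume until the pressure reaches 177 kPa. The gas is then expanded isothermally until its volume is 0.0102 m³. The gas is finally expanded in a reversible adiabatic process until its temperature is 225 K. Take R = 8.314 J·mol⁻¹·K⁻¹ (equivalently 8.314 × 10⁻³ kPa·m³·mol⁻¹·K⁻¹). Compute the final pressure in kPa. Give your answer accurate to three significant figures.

From PV = nRT: V₁ = nRT₁/P₁ = 0.008374 m³.
Isochoric, so P/T is constant: V₂ = V₁; T₂ = T₁·(P₂/P₁) = 271.3 K.
T constant ⇒ Boyle's law P V = const: T₃ = T₂; P₃ = P₂·(V₂/V₃) = 145.3 kPa.
Reversible adiabatic, γ = 1.67: P₄ = P₃·(T₄/T₃)^(γ/(γ−1)) = 91.11 kPa; V₄ = V₃·(T₃/T₄)^(1/(γ−1)) = 0.01349 m³.

P₄ ≈ 91.1 kPa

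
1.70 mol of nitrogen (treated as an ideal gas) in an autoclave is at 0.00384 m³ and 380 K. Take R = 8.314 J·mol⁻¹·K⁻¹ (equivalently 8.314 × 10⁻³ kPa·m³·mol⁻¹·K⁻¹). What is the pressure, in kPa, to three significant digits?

P ≈ 1.40e+03 kPa

PV = nRT ⇒ P = nRT/V = (1.70 × 8.314 × 10⁻³ × 380) / 0.00384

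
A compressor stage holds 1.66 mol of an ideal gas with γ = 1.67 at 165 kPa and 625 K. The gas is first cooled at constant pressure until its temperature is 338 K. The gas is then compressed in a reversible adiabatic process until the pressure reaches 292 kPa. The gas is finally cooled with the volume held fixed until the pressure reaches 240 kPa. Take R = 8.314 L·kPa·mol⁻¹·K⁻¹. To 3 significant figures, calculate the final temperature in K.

From PV = nRT: V₁ = nRT₁/P₁ = 52.28 L.
Isobaric, so V/T is constant: P₂ = P₁; V₂ = V₁·(T₂/T₁) = 28.27 L.
Adiabatic (γ = 1.67), T V^(γ−1) and P V^γ constant: T₃ = T₂·(P₃/P₂)^((γ−1)/γ) = 425.0 K; V₃ = V₂·(P₂/P₃)^(1/γ) = 20.09 L.
Isochoric, so P/T is constant: V₄ = V₃; T₄ = T₃·(P₄/P₃) = 349.3 K.

T₄ ≈ 349 K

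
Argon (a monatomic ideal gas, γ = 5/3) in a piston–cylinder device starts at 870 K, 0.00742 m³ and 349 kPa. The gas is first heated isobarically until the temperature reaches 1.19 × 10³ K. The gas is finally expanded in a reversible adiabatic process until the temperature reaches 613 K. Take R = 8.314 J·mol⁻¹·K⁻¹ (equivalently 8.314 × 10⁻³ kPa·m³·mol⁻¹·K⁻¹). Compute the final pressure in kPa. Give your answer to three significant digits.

P constant ⇒ V ∝ T: P₂ = P₁; V₂ = V₁·(T₂/T₁) = 0.01015 m³.
Reversible adiabatic, γ = 5/3: P₃ = P₂·(T₃/T₂)^(γ/(γ−1)) = 66.47 kPa; V₃ = V₂·(T₂/T₃)^(1/(γ−1)) = 0.02745 m³.

P₃ ≈ 66.5 kPa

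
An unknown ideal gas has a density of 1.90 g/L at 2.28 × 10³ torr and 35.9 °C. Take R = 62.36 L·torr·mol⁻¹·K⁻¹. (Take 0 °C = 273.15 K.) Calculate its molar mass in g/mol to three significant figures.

M ≈ 16.1 g/mol

ρ = PM/(RT) ⇒ M = ρRT/P = (1.90 × 62.36 × 309.0) / 2.28e+03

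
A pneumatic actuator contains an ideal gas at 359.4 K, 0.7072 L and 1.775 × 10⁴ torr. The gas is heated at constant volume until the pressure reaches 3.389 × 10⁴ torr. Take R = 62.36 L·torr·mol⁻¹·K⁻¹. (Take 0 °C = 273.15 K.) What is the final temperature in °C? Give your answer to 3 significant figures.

T₂ ≈ 413 °C

Isochoric, so P/T is constant: V₂ = V₁; T₂ = T₁·(P₂/P₁) = 686.2 K.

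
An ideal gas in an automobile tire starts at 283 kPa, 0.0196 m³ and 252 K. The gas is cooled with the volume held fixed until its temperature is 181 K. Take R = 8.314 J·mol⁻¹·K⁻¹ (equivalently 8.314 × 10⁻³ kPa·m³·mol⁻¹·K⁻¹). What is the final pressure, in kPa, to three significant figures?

V constant ⇒ P ∝ T: V₂ = V₁; P₂ = P₁·(T₂/T₁) = 203.3 kPa.

P₂ ≈ 203 kPa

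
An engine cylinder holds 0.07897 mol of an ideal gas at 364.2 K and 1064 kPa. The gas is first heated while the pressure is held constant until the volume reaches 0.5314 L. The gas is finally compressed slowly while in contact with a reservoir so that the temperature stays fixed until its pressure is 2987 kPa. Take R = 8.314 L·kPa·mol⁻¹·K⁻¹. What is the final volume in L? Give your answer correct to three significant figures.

From PV = nRT: V₁ = nRT₁/P₁ = 0.2247 L.
Isobaric, so V/T is constant: P₂ = P₁; T₂ = T₁·(V₂/V₁) = 861.2 K.
Isothermal, so P V is constant: T₃ = T₂; V₃ = V₂·(P₂/P₃) = 0.1893 L.

V₃ ≈ 0.189 L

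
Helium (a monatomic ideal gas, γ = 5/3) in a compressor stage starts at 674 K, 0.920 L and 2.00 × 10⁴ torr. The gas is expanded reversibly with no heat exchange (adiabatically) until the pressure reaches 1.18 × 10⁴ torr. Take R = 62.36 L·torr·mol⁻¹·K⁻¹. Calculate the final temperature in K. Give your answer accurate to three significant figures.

T₂ ≈ 546 K

Reversible adiabatic, γ = 5/3: T₂ = T₁·(P₂/P₁)^((γ−1)/γ) = 545.8 K; V₂ = V₁·(P₁/P₂)^(1/γ) = 1.263 L.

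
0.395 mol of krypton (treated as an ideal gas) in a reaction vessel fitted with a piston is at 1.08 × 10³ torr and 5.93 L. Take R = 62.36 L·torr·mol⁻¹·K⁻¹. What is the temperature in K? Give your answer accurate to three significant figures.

T ≈ 260 K

PV = nRT ⇒ T = PV/(nR) = (1.08e+03 × 5.93) / (0.395 × 62.36)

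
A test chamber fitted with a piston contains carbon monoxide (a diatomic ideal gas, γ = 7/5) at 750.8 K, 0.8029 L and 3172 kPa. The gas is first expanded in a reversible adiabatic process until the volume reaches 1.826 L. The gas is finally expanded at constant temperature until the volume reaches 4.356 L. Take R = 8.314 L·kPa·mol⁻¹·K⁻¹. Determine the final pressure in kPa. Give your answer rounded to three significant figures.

P₃ ≈ 421 kPa

Adiabatic (γ = 7/5), T V^(γ−1) and P V^γ constant: T₂ = T₁·(V₁/V₂)^(γ−1) = 540.5 K; P₂ = P₁·(V₁/V₂)^γ = 1004 kPa.
T constant ⇒ Boyle's law P V = const: T₃ = T₂; P₃ = P₂·(V₂/V₃) = 420.9 kPa.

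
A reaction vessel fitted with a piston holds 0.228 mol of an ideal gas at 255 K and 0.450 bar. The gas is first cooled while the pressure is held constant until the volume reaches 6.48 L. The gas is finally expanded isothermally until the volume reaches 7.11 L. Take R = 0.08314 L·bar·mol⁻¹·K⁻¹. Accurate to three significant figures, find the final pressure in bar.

P₃ ≈ 0.410 bar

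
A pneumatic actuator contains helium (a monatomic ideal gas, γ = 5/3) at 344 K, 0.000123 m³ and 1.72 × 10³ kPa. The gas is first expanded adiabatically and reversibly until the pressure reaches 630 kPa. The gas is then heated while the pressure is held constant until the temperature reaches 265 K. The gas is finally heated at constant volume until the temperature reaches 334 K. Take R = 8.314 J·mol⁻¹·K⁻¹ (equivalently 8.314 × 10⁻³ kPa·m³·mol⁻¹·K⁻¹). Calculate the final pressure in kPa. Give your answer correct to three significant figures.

Reversible adiabatic, γ = 5/3: T₂ = T₁·(P₂/P₁)^((γ−1)/γ) = 230.2 K; V₂ = V₁·(P₁/P₂)^(1/γ) = 0.0002247 m³.
P constant ⇒ V ∝ T: P₃ = P₂; V₃ = V₂·(T₃/T₂) = 0.0002587 m³.
Isochoric, so P/T is constant: V₄ = V₃; P₄ = P₃·(T₄/T₃) = 794.0 kPa.

P₄ ≈ 794 kPa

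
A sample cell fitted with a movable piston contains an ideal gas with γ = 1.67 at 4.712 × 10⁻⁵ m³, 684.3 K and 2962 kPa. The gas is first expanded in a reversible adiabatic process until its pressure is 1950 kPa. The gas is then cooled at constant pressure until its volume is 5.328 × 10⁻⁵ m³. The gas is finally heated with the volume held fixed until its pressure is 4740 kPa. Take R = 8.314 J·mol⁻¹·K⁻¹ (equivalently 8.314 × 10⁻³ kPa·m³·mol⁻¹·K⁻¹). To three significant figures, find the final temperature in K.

Adiabatic (γ = 1.67), T V^(γ−1) and P V^γ constant: T₂ = T₁·(P₂/P₁)^((γ−1)/γ) = 578.6 K; V₂ = V₁·(P₁/P₂)^(1/γ) = 6.052e-05 m³.
P constant ⇒ V ∝ T: P₃ = P₂; T₃ = T₂·(V₃/V₂) = 509.4 K.
Isochoric, so P/T is constant: V₄ = V₃; T₄ = T₃·(P₄/P₃) = 1238 K.

T₄ ≈ 1.24e+03 K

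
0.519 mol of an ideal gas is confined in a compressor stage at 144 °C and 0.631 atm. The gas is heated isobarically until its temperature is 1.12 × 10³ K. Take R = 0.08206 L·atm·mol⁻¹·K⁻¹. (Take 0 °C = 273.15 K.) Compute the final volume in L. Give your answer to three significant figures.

V₂ ≈ 75.6 L

Convert: T₁ = 417.1 K.
From PV = nRT: V₁ = nRT₁/P₁ = 28.16 L.
P constant ⇒ V ∝ T: P₂ = P₁; V₂ = V₁·(T₂/T₁) = 75.59 L.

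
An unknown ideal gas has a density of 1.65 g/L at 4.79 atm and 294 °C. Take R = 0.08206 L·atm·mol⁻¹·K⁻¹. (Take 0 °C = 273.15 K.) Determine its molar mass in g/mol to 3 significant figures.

M ≈ 16.0 g/mol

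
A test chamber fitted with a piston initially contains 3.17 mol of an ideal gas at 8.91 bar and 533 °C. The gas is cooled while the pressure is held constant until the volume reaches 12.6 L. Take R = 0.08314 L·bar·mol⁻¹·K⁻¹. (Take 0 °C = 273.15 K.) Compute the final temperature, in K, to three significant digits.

T₂ ≈ 426 K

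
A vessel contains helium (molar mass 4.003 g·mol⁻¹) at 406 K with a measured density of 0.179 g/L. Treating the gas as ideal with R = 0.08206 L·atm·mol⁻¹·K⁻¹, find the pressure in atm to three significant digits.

P ≈ 1.49 atm

ρ = PM/(RT) ⇒ P = ρRT/M = (0.179 × 0.08206 × 406.0) / 4.003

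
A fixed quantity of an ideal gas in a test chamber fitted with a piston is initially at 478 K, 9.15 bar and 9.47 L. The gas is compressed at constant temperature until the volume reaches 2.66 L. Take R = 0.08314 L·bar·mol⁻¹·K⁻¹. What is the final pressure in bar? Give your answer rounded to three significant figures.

P₂ ≈ 32.6 bar

T constant ⇒ Boyle's law P V = const: T₂ = T₁; P₂ = P₁·(V₁/V₂) = 32.58 bar.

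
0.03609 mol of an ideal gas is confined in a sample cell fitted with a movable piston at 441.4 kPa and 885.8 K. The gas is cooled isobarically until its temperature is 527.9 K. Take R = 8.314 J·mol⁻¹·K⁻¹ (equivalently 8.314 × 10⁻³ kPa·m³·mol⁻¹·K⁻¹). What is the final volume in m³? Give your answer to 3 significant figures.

From PV = nRT: V₁ = nRT₁/P₁ = 0.0006021 m³.
P constant ⇒ V ∝ T: P₂ = P₁; V₂ = V₁·(T₂/T₁) = 0.0003589 m³.

V₂ ≈ 0.000359 m³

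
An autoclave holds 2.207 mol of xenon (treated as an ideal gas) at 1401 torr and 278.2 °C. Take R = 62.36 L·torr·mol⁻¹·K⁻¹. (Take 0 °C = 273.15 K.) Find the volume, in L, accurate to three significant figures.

Convert: T = 551.35 K.
PV = nRT ⇒ V = nRT/P = (2.207 × 62.36 × 551.35) / 1401

V ≈ 54.2 L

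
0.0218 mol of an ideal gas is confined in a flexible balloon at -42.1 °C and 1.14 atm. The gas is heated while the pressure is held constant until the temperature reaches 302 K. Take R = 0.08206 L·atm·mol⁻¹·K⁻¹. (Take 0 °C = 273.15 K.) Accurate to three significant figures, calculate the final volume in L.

V₂ ≈ 0.474 L

Convert: T₁ = 231.0 K.
From PV = nRT: V₁ = nRT₁/P₁ = 0.3626 L.
Isobaric, so V/T is constant: P₂ = P₁; V₂ = V₁·(T₂/T₁) = 0.4739 L.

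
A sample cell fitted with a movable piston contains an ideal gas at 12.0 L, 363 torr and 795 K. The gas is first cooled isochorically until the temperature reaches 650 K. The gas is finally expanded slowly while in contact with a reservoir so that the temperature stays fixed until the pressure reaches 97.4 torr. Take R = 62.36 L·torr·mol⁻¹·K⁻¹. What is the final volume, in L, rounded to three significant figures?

V constant ⇒ P ∝ T: V₂ = V₁; P₂ = P₁·(T₂/T₁) = 296.8 torr.
Isothermal, so P V is constant: T₃ = T₂; V₃ = V₂·(P₂/P₃) = 36.57 L.

V₃ ≈ 36.6 L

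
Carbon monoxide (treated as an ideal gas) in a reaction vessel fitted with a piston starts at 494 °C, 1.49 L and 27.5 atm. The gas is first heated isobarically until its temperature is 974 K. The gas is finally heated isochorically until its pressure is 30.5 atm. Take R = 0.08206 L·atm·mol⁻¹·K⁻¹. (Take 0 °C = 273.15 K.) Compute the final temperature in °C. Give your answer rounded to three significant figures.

Convert: T₁ = 767.1 K.
Isobaric, so V/T is constant: P₂ = P₁; V₂ = V₁·(T₂/T₁) = 1.892 L.
Isochoric, so P/T is constant: V₃ = V₂; T₃ = T₂·(P₃/P₂) = 1080 K.

T₃ ≈ 807 °C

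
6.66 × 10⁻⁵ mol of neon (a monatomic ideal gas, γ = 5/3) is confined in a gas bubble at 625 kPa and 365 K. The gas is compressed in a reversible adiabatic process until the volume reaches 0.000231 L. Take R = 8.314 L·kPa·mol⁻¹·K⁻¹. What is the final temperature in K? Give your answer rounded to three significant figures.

T₂ ≈ 457 K

From PV = nRT: V₁ = nRT₁/P₁ = 0.0003234 L.
Reversible adiabatic, γ = 5/3: T₂ = T₁·(V₁/V₂)^(γ−1) = 456.8 K; P₂ = P₁·(V₁/V₂)^γ = 1095 kPa.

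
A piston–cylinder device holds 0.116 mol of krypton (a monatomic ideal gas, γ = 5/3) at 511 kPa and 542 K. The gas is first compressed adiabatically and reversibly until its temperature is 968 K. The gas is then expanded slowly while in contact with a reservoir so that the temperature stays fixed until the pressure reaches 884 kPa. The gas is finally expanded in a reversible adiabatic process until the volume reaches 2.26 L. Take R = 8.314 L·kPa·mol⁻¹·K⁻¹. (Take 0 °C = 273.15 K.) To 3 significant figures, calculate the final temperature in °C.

T₄ ≈ 310 °C

From PV = nRT: V₁ = nRT₁/P₁ = 1.023 L.
Adiabatic (γ = 5/3), T V^(γ−1) and P V^γ constant: P₂ = P₁·(T₂/T₁)^(γ/(γ−1)) = 2178 kPa; V₂ = V₁·(T₁/T₂)^(1/(γ−1)) = 0.4286 L.
Isothermal, so P V is constant: T₃ = T₂; V₃ = V₂·(P₂/P₃) = 1.056 L.
Reversible adiabatic, γ = 5/3: T₄ = T₃·(V₃/V₄)^(γ−1) = 582.9 K; P₄ = P₃·(V₃/V₄)^γ = 248.7 kPa.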